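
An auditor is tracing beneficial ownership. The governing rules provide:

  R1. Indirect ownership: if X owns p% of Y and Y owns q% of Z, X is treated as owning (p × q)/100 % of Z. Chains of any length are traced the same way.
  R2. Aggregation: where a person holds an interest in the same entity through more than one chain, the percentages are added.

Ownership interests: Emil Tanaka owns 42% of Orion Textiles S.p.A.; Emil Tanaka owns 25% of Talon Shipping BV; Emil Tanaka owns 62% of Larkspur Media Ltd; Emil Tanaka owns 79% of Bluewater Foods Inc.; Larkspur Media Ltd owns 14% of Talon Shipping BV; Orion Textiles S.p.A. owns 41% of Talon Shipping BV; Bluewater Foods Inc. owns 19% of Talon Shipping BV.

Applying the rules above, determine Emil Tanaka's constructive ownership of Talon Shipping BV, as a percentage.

65.91%

Chain via Orion Textiles S.p.A. (R1): 42% × 41% = 17.22% of Talon Shipping BV.
Chain via Larkspur Media Ltd (R1): 62% × 14% = 8.68% of Talon Shipping BV.
Chain via Bluewater Foods Inc. (R1): 79% × 19% = 15.01% of Talon Shipping BV.
Direct interest in Talon Shipping BV: 25%.
Aggregating (R2): 17.22% + 8.68% + 15.01% + 25% = 65.91%.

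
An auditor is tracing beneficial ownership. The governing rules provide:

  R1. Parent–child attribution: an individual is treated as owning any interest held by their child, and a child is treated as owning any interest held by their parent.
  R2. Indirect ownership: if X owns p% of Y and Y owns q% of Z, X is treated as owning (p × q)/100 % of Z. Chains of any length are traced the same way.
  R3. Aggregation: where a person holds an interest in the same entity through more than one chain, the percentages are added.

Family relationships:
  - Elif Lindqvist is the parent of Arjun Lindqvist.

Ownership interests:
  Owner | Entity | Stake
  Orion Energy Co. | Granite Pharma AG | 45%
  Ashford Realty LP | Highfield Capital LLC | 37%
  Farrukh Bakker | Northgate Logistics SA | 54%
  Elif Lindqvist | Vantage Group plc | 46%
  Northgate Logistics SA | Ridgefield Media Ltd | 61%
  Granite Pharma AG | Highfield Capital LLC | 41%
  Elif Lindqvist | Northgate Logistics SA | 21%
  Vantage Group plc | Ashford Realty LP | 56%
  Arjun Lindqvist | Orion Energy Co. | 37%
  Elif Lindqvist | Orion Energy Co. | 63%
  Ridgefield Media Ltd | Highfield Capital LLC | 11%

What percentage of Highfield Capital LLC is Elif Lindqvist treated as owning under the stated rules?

By parent–child attribution (R1), Elif Lindqvist is treated as also owning Arjun Lindqvist's interest in Orion Energy Co, giving 63% + 37% = 100%.
Chain via Orion Energy Co. → Granite Pharma AG (R2): 100% × 45% × 41% = 18.45% of Highfield Capital LLC.
Chain via Vantage Group plc → Ashford Realty LP (R2): 46% × 56% × 37% = 9.5312% of Highfield Capital LLC.
Chain via Northgate Logistics SA → Ridgefield Media Ltd (R2): 21% × 61% × 11% = 1.4091% of Highfield Capital LLC.
Aggregating (R3): 18.45% + 9.5312% + 1.4091% = 29.3903%.

29.3903%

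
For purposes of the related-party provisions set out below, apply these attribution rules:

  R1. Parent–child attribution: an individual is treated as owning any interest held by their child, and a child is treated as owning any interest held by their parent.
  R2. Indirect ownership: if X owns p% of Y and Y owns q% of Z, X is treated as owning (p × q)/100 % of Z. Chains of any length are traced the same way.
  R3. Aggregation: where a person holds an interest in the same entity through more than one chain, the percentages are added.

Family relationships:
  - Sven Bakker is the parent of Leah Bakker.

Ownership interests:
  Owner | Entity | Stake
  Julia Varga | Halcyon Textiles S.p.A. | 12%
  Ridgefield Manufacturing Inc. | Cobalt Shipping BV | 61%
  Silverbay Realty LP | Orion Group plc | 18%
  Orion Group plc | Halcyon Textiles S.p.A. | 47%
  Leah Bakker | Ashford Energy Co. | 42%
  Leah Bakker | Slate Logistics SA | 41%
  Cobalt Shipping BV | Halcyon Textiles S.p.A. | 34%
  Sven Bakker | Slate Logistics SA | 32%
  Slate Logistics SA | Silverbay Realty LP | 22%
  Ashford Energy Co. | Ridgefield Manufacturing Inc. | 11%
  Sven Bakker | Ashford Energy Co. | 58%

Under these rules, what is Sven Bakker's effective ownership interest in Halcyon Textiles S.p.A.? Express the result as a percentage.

3.640076%

By parent–child attribution (R1), Sven Bakker is treated as also owning Leah Bakker's interest in Ashford Energy Co, giving 58% + 42% = 100%.
By parent–child attribution (R1), Sven Bakker is treated as also owning Leah Bakker's interest in Slate Logistics SA, giving 32% + 41% = 73%.
Chain via Ashford Energy Co. → Ridgefield Manufacturing Inc. → Cobalt Shipping BV (R2): 100% × 11% × 61% × 34% = 2.2814% of Halcyon Textiles S.p.A.
Chain via Slate Logistics SA → Silverbay Realty LP → Orion Group plc (R2): 73% × 22% × 18% × 47% = 1.358676% of Halcyon Textiles S.p.A.
Aggregating (R3): 2.2814% + 1.358676% = 3.640076%.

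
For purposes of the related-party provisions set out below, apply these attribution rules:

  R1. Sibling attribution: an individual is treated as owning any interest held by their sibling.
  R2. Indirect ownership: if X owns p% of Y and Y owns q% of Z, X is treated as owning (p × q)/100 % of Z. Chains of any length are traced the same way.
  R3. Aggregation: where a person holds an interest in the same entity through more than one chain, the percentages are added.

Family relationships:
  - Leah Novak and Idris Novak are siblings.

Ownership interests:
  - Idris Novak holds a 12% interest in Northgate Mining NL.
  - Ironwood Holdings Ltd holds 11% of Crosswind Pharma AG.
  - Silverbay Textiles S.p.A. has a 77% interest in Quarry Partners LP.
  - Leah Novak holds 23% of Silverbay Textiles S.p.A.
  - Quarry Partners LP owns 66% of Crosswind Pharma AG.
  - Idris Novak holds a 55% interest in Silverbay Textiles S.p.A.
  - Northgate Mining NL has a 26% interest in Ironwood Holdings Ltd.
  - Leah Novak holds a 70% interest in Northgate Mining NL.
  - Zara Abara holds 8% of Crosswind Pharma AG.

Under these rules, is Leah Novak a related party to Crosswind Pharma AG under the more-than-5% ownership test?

Yes

By sibling attribution (R1), Leah Novak is treated as also owning Idris Novak's interest in Silverbay Textiles S.p.A, giving 23% + 55% = 78%.
By sibling attribution (R1), Leah Novak is treated as also owning Idris Novak's interest in Northgate Mining NL, giving 70% + 12% = 82%.
Chain via Silverbay Textiles S.p.A. → Quarry Partners LP (R2): 78% × 77% × 66% = 39.6396% of Crosswind Pharma AG.
Chain via Northgate Mining NL → Ironwood Holdings Ltd (R2): 82% × 26% × 11% = 2.3452% of Crosswind Pharma AG.
Aggregating (R3): 39.6396% + 2.3452% = 41.9848%.
41.9848% exceeds the 5% threshold, so Leah is a related party to Crosswind Pharma AG.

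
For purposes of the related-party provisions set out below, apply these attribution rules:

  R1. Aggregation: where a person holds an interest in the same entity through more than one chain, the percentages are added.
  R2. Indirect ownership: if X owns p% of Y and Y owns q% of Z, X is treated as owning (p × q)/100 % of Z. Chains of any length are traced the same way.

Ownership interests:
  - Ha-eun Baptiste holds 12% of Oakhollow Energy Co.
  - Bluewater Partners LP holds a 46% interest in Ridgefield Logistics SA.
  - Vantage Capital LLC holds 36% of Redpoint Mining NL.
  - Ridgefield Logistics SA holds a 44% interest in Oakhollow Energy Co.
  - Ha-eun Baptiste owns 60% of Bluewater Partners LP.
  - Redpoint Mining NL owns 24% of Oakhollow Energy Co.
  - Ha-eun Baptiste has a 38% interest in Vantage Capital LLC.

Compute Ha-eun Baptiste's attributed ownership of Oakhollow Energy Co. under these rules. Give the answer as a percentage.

Chain via Bluewater Partners LP → Ridgefield Logistics SA (R2): 60% × 46% × 44% = 12.144% of Oakhollow Energy Co.
Chain via Vantage Capital LLC → Redpoint Mining NL (R2): 38% × 36% × 24% = 3.2832% of Oakhollow Energy Co.
Direct interest in Oakhollow Energy Co: 12%.
Aggregating (R1): 12.144% + 3.2832% + 12% = 27.4272%.

27.4272%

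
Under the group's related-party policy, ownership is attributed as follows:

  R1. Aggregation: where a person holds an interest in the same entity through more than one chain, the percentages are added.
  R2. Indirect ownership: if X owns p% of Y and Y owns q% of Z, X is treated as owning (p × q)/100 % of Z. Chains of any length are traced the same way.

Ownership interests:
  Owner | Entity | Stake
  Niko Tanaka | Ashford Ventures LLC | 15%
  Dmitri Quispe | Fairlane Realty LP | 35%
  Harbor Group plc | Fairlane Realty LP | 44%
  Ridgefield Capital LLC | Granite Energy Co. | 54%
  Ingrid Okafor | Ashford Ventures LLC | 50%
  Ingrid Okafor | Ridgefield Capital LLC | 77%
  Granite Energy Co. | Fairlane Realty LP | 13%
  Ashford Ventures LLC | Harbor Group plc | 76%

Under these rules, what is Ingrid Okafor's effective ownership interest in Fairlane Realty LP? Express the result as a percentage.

22.1254%

Chain via Ashford Ventures LLC → Harbor Group plc (R2): 50% × 76% × 44% = 16.72% of Fairlane Realty LP.
Chain via Ridgefield Capital LLC → Granite Energy Co. (R2): 77% × 54% × 13% = 5.4054% of Fairlane Realty LP.
Aggregating (R1): 16.72% + 5.4054% = 22.1254%.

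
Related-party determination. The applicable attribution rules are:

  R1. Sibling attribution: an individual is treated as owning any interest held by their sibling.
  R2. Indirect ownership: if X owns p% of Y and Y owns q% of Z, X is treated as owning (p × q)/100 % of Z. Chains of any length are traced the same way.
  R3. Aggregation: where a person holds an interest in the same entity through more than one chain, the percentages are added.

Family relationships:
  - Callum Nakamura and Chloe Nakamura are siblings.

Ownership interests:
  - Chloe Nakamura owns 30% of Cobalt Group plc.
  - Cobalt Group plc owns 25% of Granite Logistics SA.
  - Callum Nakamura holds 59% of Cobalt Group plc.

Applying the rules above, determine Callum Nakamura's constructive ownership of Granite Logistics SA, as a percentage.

By sibling attribution (R1), Callum Nakamura is treated as also owning Chloe Nakamura's interest in Cobalt Group plc, giving 59% + 30% = 89%.
Chain via Cobalt Group plc (R2): 89% × 25% = 22.25% of Granite Logistics SA.

22.25%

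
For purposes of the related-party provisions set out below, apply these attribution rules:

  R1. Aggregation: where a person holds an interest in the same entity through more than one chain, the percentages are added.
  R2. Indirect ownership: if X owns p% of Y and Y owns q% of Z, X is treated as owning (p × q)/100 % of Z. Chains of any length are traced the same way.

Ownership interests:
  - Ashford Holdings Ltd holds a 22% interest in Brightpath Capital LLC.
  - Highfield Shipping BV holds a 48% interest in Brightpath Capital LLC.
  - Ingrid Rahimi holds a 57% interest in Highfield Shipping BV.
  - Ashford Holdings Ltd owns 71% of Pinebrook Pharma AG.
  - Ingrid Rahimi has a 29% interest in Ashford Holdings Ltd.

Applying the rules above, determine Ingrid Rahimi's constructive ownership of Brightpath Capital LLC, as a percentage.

33.74%

Chain via Highfield Shipping BV (R2): 57% × 48% = 27.36% of Brightpath Capital LLC.
Chain via Ashford Holdings Ltd (R2): 29% × 22% = 6.38% of Brightpath Capital LLC.
Aggregating (R1): 27.36% + 6.38% = 33.74%.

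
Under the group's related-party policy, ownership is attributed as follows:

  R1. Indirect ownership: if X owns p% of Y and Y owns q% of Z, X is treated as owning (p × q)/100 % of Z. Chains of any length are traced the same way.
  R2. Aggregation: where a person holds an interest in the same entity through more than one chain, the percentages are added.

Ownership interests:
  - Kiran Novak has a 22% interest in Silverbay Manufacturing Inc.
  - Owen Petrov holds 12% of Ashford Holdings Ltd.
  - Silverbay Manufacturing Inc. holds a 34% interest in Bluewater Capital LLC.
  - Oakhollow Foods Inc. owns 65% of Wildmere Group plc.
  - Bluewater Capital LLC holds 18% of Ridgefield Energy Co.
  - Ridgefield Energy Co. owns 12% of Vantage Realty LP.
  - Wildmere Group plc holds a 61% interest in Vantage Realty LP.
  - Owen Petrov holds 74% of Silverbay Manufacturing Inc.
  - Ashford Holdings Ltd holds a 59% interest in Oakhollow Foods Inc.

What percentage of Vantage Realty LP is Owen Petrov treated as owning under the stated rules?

3.350676%

Chain via Ashford Holdings Ltd → Oakhollow Foods Inc. → Wildmere Group plc (R1): 12% × 59% × 65% × 61% = 2.80722% of Vantage Realty LP.
Chain via Silverbay Manufacturing Inc. → Bluewater Capital LLC → Ridgefield Energy Co. (R1): 74% × 34% × 18% × 12% = 0.543456% of Vantage Realty LP.
Aggregating (R2): 2.80722% + 0.543456% = 3.350676%.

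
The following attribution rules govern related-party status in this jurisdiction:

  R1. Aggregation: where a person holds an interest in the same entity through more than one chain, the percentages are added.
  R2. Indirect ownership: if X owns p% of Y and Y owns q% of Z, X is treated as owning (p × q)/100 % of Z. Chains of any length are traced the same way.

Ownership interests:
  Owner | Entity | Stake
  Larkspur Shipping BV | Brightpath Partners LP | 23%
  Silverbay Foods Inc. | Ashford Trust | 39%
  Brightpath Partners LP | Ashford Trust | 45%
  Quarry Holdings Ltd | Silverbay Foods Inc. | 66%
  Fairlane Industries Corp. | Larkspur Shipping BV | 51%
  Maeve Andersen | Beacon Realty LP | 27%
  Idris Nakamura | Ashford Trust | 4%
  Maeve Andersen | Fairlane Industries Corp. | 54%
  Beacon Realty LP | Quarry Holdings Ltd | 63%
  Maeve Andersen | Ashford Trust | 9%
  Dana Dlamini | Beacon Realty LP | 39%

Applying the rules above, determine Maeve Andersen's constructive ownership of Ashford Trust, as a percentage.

16.228764%

Chain via Beacon Realty LP → Quarry Holdings Ltd → Silverbay Foods Inc. (R2): 27% × 63% × 66% × 39% = 4.378374% of Ashford Trust.
Chain via Fairlane Industries Corp. → Larkspur Shipping BV → Brightpath Partners LP (R2): 54% × 51% × 23% × 45% = 2.85039% of Ashford Trust.
Direct interest in Ashford Trust: 9%.
Aggregating (R1): 4.378374% + 2.85039% + 9% = 16.228764%.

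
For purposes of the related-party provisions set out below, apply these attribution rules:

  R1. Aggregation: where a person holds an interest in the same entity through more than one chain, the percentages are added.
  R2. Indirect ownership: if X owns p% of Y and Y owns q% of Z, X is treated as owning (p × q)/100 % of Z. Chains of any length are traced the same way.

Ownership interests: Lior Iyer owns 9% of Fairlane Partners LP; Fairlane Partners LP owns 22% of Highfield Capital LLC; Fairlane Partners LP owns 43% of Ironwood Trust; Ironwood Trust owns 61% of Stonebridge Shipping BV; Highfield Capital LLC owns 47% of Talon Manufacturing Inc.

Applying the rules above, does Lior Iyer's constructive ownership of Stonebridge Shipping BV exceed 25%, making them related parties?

Chain via Fairlane Partners LP → Ironwood Trust (R2): 9% × 43% × 61% = 2.3607% of Stonebridge Shipping BV.
2.3607% does not exceed the 25% threshold, so Lior is not a related party to Stonebridge Shipping BV.

No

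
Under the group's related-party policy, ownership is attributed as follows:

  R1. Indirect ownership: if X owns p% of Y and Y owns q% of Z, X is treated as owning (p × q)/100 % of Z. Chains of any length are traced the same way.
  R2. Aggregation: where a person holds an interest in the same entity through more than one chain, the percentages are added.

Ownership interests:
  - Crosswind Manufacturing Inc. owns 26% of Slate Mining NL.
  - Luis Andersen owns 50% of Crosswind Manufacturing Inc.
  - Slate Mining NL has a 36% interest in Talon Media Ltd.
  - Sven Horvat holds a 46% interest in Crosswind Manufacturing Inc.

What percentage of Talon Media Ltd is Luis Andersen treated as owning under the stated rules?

4.68%

Chain via Crosswind Manufacturing Inc. → Slate Mining NL (R1): 50% × 26% × 36% = 4.68% of Talon Media Ltd.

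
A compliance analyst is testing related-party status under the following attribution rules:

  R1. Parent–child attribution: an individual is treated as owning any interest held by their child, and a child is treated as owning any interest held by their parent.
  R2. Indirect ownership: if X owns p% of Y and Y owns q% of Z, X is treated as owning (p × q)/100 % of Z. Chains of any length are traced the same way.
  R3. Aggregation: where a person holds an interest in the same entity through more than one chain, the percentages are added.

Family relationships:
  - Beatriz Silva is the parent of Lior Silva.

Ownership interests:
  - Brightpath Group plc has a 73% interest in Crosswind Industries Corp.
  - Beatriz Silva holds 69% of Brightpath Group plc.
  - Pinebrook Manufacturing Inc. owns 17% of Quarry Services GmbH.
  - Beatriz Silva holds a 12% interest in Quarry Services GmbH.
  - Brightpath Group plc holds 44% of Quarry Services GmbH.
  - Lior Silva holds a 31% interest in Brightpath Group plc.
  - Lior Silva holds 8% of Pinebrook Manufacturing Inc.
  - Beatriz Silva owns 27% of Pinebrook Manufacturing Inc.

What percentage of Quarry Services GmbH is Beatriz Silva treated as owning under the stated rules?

By parent–child attribution (R1), Beatriz Silva is treated as also owning Lior Silva's interest in Brightpath Group plc, giving 69% + 31% = 100%.
By parent–child attribution (R1), Beatriz Silva is treated as also owning Lior Silva's interest in Pinebrook Manufacturing Inc, giving 27% + 8% = 35%.
Chain via Brightpath Group plc (R2): 100% × 44% = 44% of Quarry Services GmbH.
Chain via Pinebrook Manufacturing Inc. (R2): 35% × 17% = 5.95% of Quarry Services GmbH.
Direct interest in Quarry Services GmbH: 12%.
Aggregating (R3): 44% + 5.95% + 12% = 61.95%.

61.95%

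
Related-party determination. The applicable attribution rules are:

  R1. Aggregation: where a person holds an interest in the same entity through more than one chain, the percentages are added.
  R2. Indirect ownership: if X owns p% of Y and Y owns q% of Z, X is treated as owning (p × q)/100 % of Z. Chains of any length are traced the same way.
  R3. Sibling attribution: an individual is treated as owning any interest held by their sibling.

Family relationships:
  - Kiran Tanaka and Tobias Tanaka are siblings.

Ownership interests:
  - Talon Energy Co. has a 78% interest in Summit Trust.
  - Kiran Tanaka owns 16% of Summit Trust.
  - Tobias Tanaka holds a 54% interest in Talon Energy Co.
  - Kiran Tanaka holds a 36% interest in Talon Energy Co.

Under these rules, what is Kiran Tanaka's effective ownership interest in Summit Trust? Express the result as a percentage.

By sibling attribution (R3), Kiran Tanaka is treated as also owning Tobias Tanaka's interest in Talon Energy Co, giving 36% + 54% = 90%.
Chain via Talon Energy Co. (R2): 90% × 78% = 70.2% of Summit Trust.
Direct interest in Summit Trust: 16%.
Aggregating (R1): 70.2% + 16% = 86.2%.

86.2%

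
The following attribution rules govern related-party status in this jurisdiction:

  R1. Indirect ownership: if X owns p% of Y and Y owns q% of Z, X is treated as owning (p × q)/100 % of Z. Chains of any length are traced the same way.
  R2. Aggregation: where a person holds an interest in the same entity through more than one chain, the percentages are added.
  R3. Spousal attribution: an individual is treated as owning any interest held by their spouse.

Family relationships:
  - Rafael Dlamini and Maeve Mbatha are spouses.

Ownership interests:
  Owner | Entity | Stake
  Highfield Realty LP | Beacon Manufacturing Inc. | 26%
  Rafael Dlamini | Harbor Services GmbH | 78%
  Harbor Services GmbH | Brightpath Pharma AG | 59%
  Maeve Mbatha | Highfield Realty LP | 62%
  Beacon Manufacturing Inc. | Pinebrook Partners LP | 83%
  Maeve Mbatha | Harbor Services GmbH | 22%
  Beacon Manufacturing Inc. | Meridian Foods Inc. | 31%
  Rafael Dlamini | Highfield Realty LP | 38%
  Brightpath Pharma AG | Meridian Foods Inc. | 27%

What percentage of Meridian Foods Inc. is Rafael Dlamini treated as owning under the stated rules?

By spousal attribution (R3), Rafael Dlamini is treated as also owning Maeve Mbatha's interest in Harbor Services GmbH, giving 78% + 22% = 100%.
By spousal attribution (R3), Rafael Dlamini is treated as also owning Maeve Mbatha's interest in Highfield Realty LP, giving 38% + 62% = 100%.
Chain via Harbor Services GmbH → Brightpath Pharma AG (R1): 100% × 59% × 27% = 15.93% of Meridian Foods Inc.
Chain via Highfield Realty LP → Beacon Manufacturing Inc. (R1): 100% × 26% × 31% = 8.06% of Meridian Foods Inc.
Aggregating (R2): 15.93% + 8.06% = 23.99%.

23.99%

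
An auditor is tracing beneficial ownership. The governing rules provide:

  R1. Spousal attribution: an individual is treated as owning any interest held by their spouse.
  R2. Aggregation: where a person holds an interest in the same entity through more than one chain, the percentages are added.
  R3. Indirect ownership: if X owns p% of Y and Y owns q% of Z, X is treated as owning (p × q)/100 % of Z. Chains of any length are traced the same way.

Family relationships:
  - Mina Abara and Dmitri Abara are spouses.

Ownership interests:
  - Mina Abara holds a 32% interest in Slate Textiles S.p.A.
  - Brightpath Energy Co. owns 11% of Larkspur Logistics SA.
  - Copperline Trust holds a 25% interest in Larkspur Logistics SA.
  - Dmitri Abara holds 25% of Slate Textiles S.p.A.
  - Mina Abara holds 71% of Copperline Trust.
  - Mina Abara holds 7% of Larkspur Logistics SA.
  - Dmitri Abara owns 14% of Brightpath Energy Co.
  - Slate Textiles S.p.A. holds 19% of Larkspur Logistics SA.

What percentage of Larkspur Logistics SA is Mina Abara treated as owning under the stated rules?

37.12%

By spousal attribution (R1), Mina Abara is treated as also owning Dmitri Abara's interest in Slate Textiles S.p.A, giving 32% + 25% = 57%.
By spousal attribution (R1), Mina Abara is treated as owning Dmitri Abara's 14% interest in Brightpath Energy Co.
Chain via Slate Textiles S.p.A. (R3): 57% × 19% = 10.83% of Larkspur Logistics SA.
Chain via Copperline Trust (R3): 71% × 25% = 17.75% of Larkspur Logistics SA.
Direct interest in Larkspur Logistics SA: 7%.
Chain via Brightpath Energy Co. (R3): 14% × 11% = 1.54% of Larkspur Logistics SA.
Aggregating (R2): 10.83% + 17.75% + 7% + 1.54% = 37.12%.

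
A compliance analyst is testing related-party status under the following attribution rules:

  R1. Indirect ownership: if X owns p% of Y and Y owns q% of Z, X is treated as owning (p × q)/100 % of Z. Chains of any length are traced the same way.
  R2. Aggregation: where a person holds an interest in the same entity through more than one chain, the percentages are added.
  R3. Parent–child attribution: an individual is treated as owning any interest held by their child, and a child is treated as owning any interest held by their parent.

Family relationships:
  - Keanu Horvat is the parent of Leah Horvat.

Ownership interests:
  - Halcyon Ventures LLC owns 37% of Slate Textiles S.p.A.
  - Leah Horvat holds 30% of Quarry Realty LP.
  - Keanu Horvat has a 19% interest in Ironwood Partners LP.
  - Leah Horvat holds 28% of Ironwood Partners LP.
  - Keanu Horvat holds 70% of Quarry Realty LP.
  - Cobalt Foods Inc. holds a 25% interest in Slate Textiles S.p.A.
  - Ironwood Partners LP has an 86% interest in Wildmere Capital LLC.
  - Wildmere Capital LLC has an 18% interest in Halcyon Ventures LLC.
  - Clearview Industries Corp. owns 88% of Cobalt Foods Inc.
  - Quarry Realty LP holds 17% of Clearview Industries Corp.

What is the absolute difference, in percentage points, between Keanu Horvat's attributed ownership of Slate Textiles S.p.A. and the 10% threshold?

3.568028

By parent–child attribution (R3), Keanu Horvat is treated as also owning Leah Horvat's interest in Quarry Realty LP, giving 70% + 30% = 100%.
By parent–child attribution (R3), Keanu Horvat is treated as also owning Leah Horvat's interest in Ironwood Partners LP, giving 19% + 28% = 47%.
Chain via Quarry Realty LP → Clearview Industries Corp. → Cobalt Foods Inc. (R1): 100% × 17% × 88% × 25% = 3.74% of Slate Textiles S.p.A.
Chain via Ironwood Partners LP → Wildmere Capital LLC → Halcyon Ventures LLC (R1): 47% × 86% × 18% × 37% = 2.691972% of Slate Textiles S.p.A.
Aggregating (R2): 3.74% + 2.691972% = 6.431972%.
6.431972% falls short of the 10% threshold by 3.568028 percentage points.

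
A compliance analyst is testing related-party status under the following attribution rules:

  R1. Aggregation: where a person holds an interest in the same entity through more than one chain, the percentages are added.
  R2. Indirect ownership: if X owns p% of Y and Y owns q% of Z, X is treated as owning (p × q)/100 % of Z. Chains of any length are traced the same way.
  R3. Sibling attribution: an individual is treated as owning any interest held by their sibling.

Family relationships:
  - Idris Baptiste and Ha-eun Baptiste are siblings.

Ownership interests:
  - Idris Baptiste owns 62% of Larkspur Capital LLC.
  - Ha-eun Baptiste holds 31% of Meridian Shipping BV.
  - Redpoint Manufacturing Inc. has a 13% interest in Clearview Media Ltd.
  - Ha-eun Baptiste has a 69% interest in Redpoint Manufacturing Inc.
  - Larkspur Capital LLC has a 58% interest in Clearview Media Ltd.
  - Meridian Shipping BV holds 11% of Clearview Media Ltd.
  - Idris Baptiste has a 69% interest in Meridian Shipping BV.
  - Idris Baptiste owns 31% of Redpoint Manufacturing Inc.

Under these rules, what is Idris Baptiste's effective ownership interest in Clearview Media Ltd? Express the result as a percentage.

59.96%

By sibling attribution (R3), Idris Baptiste is treated as also owning Ha-eun Baptiste's interest in Redpoint Manufacturing Inc, giving 31% + 69% = 100%.
By sibling attribution (R3), Idris Baptiste is treated as also owning Ha-eun Baptiste's interest in Meridian Shipping BV, giving 69% + 31% = 100%.
Chain via Redpoint Manufacturing Inc. (R2): 100% × 13% = 13% of Clearview Media Ltd.
Chain via Larkspur Capital LLC (R2): 62% × 58% = 35.96% of Clearview Media Ltd.
Chain via Meridian Shipping BV (R2): 100% × 11% = 11% of Clearview Media Ltd.
Aggregating (R1): 13% + 35.96% + 11% = 59.96%.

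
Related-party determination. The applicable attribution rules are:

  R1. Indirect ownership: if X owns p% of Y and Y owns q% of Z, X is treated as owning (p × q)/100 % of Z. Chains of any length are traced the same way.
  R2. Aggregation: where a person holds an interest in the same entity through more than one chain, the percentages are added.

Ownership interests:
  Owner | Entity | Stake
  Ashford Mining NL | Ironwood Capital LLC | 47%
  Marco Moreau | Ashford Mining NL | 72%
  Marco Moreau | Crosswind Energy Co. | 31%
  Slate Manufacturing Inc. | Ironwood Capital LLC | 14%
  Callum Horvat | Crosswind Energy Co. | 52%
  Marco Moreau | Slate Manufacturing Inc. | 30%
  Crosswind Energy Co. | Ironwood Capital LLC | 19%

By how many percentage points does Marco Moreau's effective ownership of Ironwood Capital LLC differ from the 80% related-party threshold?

36.07

Chain via Slate Manufacturing Inc. (R1): 30% × 14% = 4.2% of Ironwood Capital LLC.
Chain via Crosswind Energy Co. (R1): 31% × 19% = 5.89% of Ironwood Capital LLC.
Chain via Ashford Mining NL (R1): 72% × 47% = 33.84% of Ironwood Capital LLC.
Aggregating (R2): 4.2% + 5.89% + 33.84% = 43.93%.
43.93% falls short of the 80% threshold by 36.07 percentage points.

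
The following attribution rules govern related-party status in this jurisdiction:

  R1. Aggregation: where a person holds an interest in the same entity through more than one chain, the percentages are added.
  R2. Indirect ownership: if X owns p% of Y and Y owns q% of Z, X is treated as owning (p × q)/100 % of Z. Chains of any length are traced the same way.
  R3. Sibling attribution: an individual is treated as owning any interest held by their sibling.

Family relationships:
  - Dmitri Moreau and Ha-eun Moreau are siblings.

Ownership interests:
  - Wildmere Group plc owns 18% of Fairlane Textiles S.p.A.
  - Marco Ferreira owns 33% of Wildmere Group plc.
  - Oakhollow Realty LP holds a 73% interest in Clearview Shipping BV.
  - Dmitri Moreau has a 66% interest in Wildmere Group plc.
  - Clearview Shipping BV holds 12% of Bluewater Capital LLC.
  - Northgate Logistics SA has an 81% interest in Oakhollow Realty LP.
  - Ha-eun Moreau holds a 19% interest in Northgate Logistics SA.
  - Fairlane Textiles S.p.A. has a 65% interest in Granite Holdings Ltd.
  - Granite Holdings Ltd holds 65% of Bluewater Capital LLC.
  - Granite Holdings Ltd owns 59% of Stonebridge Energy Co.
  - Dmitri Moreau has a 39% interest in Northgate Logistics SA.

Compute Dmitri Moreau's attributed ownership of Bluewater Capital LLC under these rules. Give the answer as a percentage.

By sibling attribution (R3), Dmitri Moreau is treated as also owning Ha-eun Moreau's interest in Northgate Logistics SA, giving 39% + 19% = 58%.
Chain via Northgate Logistics SA → Oakhollow Realty LP → Clearview Shipping BV (R2): 58% × 81% × 73% × 12% = 4.115448% of Bluewater Capital LLC.
Chain via Wildmere Group plc → Fairlane Textiles S.p.A. → Granite Holdings Ltd (R2): 66% × 18% × 65% × 65% = 5.0193% of Bluewater Capital LLC.
Aggregating (R1): 4.115448% + 5.0193% = 9.134748%.

9.134748%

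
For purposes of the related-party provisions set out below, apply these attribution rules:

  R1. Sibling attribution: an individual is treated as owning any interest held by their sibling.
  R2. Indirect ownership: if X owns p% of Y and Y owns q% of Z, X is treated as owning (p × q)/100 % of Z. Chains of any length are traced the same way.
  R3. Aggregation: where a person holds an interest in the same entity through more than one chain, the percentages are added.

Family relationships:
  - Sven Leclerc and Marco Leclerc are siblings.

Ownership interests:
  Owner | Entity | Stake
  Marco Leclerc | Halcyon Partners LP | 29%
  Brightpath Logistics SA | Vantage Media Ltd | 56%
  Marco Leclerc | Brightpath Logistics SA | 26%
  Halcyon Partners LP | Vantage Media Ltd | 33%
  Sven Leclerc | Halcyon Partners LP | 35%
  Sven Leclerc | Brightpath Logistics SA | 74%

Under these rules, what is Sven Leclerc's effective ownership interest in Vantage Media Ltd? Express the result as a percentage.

77.12%

By sibling attribution (R1), Sven Leclerc is treated as also owning Marco Leclerc's interest in Halcyon Partners LP, giving 35% + 29% = 64%.
By sibling attribution (R1), Sven Leclerc is treated as also owning Marco Leclerc's interest in Brightpath Logistics SA, giving 74% + 26% = 100%.
Chain via Halcyon Partners LP (R2): 64% × 33% = 21.12% of Vantage Media Ltd.
Chain via Brightpath Logistics SA (R2): 100% × 56% = 56% of Vantage Media Ltd.
Aggregating (R3): 21.12% + 56% = 77.12%.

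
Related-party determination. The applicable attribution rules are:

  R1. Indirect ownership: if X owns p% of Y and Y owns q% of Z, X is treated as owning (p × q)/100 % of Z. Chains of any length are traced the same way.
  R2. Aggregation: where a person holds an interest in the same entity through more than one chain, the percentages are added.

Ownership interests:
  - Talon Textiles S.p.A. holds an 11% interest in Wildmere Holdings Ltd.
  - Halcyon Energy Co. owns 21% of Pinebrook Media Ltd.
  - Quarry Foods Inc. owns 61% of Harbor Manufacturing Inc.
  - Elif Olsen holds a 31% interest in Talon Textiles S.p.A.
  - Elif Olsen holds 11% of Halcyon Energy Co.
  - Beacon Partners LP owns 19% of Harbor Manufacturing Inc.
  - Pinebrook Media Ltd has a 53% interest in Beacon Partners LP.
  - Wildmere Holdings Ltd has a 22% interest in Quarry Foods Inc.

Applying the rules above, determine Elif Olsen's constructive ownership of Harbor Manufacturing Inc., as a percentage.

Chain via Talon Textiles S.p.A. → Wildmere Holdings Ltd → Quarry Foods Inc. (R1): 31% × 11% × 22% × 61% = 0.457622% of Harbor Manufacturing Inc.
Chain via Halcyon Energy Co. → Pinebrook Media Ltd → Beacon Partners LP (R1): 11% × 21% × 53% × 19% = 0.232617% of Harbor Manufacturing Inc.
Aggregating (R2): 0.457622% + 0.232617% = 0.690239%.

0.690239%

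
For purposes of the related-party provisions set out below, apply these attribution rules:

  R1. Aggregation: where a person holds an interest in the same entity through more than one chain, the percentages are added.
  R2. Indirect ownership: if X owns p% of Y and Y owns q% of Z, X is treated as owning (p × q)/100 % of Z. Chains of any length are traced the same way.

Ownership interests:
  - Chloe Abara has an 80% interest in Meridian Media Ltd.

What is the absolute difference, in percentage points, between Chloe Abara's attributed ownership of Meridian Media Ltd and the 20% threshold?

Direct interest in Meridian Media Ltd: 80%.
80% exceeds the 20% threshold by 60 percentage points.

60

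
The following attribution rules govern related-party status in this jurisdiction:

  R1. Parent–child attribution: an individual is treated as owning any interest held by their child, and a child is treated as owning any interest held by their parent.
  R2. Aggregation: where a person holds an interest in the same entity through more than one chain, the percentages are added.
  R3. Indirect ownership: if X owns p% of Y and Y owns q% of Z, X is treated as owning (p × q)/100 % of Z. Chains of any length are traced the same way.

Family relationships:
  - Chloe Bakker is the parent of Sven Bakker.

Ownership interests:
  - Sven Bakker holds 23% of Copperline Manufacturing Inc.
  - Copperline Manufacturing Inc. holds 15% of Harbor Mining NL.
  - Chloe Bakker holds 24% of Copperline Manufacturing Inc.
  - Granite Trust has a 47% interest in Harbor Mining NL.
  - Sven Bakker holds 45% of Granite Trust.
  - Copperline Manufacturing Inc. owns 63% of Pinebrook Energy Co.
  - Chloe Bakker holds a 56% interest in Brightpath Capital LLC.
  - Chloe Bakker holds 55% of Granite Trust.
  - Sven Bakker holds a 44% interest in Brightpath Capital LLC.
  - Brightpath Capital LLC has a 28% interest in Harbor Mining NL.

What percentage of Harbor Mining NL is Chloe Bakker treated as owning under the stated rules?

82.05%

By parent–child attribution (R1), Chloe Bakker is treated as also owning Sven Bakker's interest in Brightpath Capital LLC, giving 56% + 44% = 100%.
By parent–child attribution (R1), Chloe Bakker is treated as also owning Sven Bakker's interest in Granite Trust, giving 55% + 45% = 100%.
By parent–child attribution (R1), Chloe Bakker is treated as also owning Sven Bakker's interest in Copperline Manufacturing Inc, giving 24% + 23% = 47%.
Chain via Brightpath Capital LLC (R3): 100% × 28% = 28% of Harbor Mining NL.
Chain via Granite Trust (R3): 100% × 47% = 47% of Harbor Mining NL.
Chain via Copperline Manufacturing Inc. (R3): 47% × 15% = 7.05% of Harbor Mining NL.
Aggregating (R2): 28% + 47% + 7.05% = 82.05%.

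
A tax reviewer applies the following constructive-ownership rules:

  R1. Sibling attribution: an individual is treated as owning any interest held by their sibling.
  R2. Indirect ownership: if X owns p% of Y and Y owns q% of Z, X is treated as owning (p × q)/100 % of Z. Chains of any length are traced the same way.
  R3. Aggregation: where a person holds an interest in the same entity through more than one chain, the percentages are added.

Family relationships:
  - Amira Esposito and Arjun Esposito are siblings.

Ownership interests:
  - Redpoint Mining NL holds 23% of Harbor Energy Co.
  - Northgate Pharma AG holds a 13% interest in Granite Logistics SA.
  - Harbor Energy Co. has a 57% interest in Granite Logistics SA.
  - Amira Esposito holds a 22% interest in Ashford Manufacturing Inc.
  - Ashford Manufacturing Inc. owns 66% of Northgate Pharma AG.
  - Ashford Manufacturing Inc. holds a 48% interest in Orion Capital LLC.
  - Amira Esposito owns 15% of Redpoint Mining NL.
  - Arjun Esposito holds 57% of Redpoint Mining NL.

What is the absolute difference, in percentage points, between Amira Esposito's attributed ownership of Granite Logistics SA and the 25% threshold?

13.6732

By sibling attribution (R1), Amira Esposito is treated as also owning Arjun Esposito's interest in Redpoint Mining NL, giving 15% + 57% = 72%.
Chain via Redpoint Mining NL → Harbor Energy Co. (R2): 72% × 23% × 57% = 9.4392% of Granite Logistics SA.
Chain via Ashford Manufacturing Inc. → Northgate Pharma AG (R2): 22% × 66% × 13% = 1.8876% of Granite Logistics SA.
Aggregating (R3): 9.4392% + 1.8876% = 11.3268%.
11.3268% falls short of the 25% threshold by 13.6732 percentage points.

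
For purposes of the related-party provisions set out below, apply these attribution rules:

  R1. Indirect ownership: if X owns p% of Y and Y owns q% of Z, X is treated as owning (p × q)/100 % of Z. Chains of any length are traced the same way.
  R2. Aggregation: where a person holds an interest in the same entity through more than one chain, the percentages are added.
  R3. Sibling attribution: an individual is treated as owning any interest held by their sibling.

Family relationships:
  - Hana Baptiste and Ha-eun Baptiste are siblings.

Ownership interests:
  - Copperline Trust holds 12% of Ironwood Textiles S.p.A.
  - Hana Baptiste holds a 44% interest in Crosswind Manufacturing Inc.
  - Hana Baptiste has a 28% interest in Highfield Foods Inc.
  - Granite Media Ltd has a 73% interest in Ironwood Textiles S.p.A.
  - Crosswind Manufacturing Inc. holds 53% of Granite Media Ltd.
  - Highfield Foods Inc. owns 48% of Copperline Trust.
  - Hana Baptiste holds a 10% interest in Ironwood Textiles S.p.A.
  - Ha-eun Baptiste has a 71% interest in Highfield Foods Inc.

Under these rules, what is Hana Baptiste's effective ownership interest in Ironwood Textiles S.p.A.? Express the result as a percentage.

By sibling attribution (R3), Hana Baptiste is treated as also owning Ha-eun Baptiste's interest in Highfield Foods Inc, giving 28% + 71% = 99%.
Chain via Crosswind Manufacturing Inc. → Granite Media Ltd (R1): 44% × 53% × 73% = 17.0236% of Ironwood Textiles S.p.A.
Chain via Highfield Foods Inc. → Copperline Trust (R1): 99% × 48% × 12% = 5.7024% of Ironwood Textiles S.p.A.
Direct interest in Ironwood Textiles S.p.A: 10%.
Aggregating (R2): 17.0236% + 5.7024% + 10% = 32.726%.

32.726%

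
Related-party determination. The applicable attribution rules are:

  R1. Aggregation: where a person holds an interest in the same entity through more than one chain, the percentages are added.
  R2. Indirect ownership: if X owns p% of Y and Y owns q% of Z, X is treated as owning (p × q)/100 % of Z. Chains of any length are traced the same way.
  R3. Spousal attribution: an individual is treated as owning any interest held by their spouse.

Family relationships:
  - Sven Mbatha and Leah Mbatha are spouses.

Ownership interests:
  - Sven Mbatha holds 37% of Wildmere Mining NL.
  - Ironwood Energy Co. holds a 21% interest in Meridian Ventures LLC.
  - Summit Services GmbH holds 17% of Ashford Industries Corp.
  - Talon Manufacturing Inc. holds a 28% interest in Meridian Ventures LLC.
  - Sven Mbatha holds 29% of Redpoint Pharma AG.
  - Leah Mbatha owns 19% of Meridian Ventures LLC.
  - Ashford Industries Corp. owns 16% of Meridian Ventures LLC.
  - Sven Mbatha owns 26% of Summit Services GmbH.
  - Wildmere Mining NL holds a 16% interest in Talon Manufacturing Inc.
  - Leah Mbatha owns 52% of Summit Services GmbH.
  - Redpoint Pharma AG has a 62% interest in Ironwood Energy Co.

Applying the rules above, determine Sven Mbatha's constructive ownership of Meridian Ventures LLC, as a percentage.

26.555%

By spousal attribution (R3), Sven Mbatha is treated as also owning Leah Mbatha's interest in Summit Services GmbH, giving 26% + 52% = 78%.
By spousal attribution (R3), Sven Mbatha is treated as owning Leah Mbatha's 19% interest in Meridian Ventures LLC.
Chain via Summit Services GmbH → Ashford Industries Corp. (R2): 78% × 17% × 16% = 2.1216% of Meridian Ventures LLC.
Chain via Redpoint Pharma AG → Ironwood Energy Co. (R2): 29% × 62% × 21% = 3.7758% of Meridian Ventures LLC.
Chain via Wildmere Mining NL → Talon Manufacturing Inc. (R2): 37% × 16% × 28% = 1.6576% of Meridian Ventures LLC.
Direct interest in Meridian Ventures LLC: 19%.
Aggregating (R1): 2.1216% + 3.7758% + 1.6576% + 19% = 26.555%.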